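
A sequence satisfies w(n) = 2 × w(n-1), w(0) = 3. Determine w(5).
Computing step by step:
w(0) = 3
w(1) = 2 × 3 = 6
w(2) = 2 × 6 = 12
w(3) = 2 × 12 = 24
w(4) = 2 × 24 = 48
w(5) = 2 × 48 = 96

96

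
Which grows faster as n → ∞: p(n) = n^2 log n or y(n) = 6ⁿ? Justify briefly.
Comparing growth rates:
Growth-rate hierarchy: log n ≺ any polynomial ≺ any exponential cⁿ (c>1) ≺ n! ≺ nⁿ.
exponential base 6 dominates polynomial degree 2 (with log factor) asymptotically.

y(n) grows faster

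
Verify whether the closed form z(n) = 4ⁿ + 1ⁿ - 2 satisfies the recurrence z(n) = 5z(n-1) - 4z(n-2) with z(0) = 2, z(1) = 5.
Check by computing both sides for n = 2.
From the recurrence with z(0) = 2, z(1) = 5:
  z(0) = 2, z(1) = 5, z(2) = 17
  so the recurrence gives z(2) = 17.
From the proposed closed form z(n) = 4ⁿ + 1ⁿ - 2:
  z(2) = 15.
The recurrence gives 17 but the closed form gives 15, so the closed form does not satisfy the recurrence.

No, the closed form is incorrect.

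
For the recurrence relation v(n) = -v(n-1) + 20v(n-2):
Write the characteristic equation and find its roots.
Substitute v(n) = rⁿ and divide through by rⁿ⁻²: r² + r - 20 = 0
Factor: (r - 4)(r + 5) = 0, so r = 4, -5.
General solution: v(n) = A·4ⁿ + B·(-5)ⁿ

Characteristic: r² + r - 20 = 0, Roots: r = 4, -5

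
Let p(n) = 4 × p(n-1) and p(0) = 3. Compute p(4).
Computing step by step:
p(0) = 3
p(1) = 4 × 3 = 12
p(2) = 4 × 12 = 48
p(3) = 4 × 48 = 192
p(4) = 4 × 192 = 768

768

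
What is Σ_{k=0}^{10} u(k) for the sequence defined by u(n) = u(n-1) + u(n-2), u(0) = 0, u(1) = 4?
Computing the sequence terms: 0, 4, 4, 8, 12, 20, 32, 52, 84, 136, 220
Adding these values together:

572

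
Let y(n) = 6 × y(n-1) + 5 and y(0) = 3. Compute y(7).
Computing step by step:
y(0) = 3
y(1) = 6 × 3 + 5 = 23
y(2) = 6 × 23 + 5 = 143
y(3) = 6 × 143 + 5 = 863
y(4) = 6 × 863 + 5 = 5183
y(5) = 6 × 5183 + 5 = 31103
y(6) = 6 × 31103 + 5 = 186623
y(7) = 6 × 186623 + 5 = 1119743

1119743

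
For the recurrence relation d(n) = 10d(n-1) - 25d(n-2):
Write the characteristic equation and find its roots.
Substitute d(n) = rⁿ and divide through by rⁿ⁻²: r² - 10r + 25 = 0
Factor: (r - 5)² = 0, so r = 5 (double root).
General solution: d(n) = (A + Bn)·5ⁿ

Characteristic: r² - 10r + 25 = 0, Roots: r = 5 (double root)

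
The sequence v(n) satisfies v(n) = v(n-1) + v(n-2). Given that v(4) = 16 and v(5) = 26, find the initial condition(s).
Work backwards using v(k) = v(k+2) - v(k+1):
v(3) = v(5) - v(4) = 26 - 16 = 10
v(2) = v(4) - v(3) = 16 - 10 = 6
v(1) = v(3) - v(2) = 10 - 6 = 4
v(0) = v(2) - v(1) = 6 - 4 = 2

v(0) = 2, v(1) = 4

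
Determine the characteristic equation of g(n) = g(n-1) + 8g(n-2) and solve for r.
Substitute g(n) = rⁿ and divide through by rⁿ⁻²: r² - r - 8 = 0
Discriminant: 1² + 4·8 = 33, not a perfect square, so by the quadratic formula r = (1 ± √33)/2.
General solution: g(n) = A·r₁ⁿ + B·r₂ⁿ where r₁,r₂ = (1 ± √33)/2

Characteristic: r² - r - 8 = 0, Roots: r = (1 ± √33)/2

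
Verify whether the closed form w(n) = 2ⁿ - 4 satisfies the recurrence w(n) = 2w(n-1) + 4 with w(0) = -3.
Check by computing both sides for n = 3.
From the recurrence with w(0) = -3:
  w(0) = -3, w(1) = -2, w(2) = 0, w(3) = 4
  so the recurrence gives w(3) = 4.
From the proposed closed form w(n) = 2ⁿ - 4:
  w(3) = 4.
Both sides give 4 at n = 3, and the initial condition(s) match, so the closed form is consistent.

Yes, the closed form is correct.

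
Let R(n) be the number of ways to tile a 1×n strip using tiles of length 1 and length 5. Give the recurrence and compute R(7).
Condition on the last tile: it has length 1 (leaving a 1×(n-1) strip) or length 5 (leaving a 1×(n-5) strip), so R(n) = R(n-1) + R(n-5) (order-5 linear recurrence).
For 0 ≤ i < 5 only unit tiles fit, so R(i) = 1.
Iterating the recurrence: R(5) = 2, R(6) = 3, R(7) = 4.

R(n) = R(n-1) + R(n-5), with R(i) = 1 for 0 ≤ i < 5; R(7) = 4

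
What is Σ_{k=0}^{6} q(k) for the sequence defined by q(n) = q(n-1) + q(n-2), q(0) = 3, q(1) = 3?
Computing the sequence terms: 3, 3, 6, 9, 15, 24, 39
Adding these values together:

99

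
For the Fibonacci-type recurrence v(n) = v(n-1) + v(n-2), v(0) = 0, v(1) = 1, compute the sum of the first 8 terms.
Computing the sequence terms: 0, 1, 1, 2, 3, 5, 8, 13
Adding these values together:

33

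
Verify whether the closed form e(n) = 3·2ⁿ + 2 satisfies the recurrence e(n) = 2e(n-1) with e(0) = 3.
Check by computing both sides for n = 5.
From the recurrence with e(0) = 3:
  e(0) = 3, e(1) = 6, e(2) = 12, e(3) = 24, e(4) = 48, e(5) = 96
  so the recurrence gives e(5) = 96.
From the proposed closed form e(n) = 3·2ⁿ + 2:
  e(5) = 98.
The recurrence gives 96 but the closed form gives 98, so the closed form does not satisfy the recurrence.

No, the closed form is incorrect.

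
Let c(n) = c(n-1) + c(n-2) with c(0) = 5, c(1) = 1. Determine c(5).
Computing the sequence terms:
5, 1, 6, 7, 13, 20

20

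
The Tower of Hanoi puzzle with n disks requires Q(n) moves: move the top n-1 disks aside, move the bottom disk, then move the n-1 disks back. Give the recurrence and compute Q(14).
Moving n disks = move the top n-1 disks aside (Q(n-1) moves) + move the largest disk (1 move) + move the n-1 disks back on top (Q(n-1) moves), so Q(n) = 2Q(n-1) + 1, with Q(1) = 1 (a single disk takes one move).
First terms: 1, 3, 7, 15, 31, 63, … — each is one less than a power of 2. Indeed Q(n) + 1 = 2(Q(n-1) + 1) with Q(1) + 1 = 2, so Q(n) + 1 = 2ⁿ and Q(n) = 2ⁿ - 1.
Hence Q(14) = 2^14 - 1 = 16384 - 1 = 16383.

Q(n) = 2Q(n-1) + 1, Q(1) = 1; Q(14) = 16383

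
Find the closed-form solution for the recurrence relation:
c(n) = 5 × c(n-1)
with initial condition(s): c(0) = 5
Recurrence: c(n) = 5 × c(n-1), initial: c(0) = 5.
Each term is 5 times the previous, so this is geometric with ratio 5. After n steps: c(n) = c(0)·5ⁿ = 5·5ⁿ.

c(n) = 5·5ⁿ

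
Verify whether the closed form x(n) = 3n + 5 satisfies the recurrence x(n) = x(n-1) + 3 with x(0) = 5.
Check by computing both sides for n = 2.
From the recurrence with x(0) = 5:
  x(0) = 5, x(1) = 8, x(2) = 11
  so the recurrence gives x(2) = 11.
From the proposed closed form x(n) = 3n + 5:
  x(2) = 11.
Both sides give 11 at n = 2, and the initial condition(s) match, so the closed form is consistent.

Yes, the closed form is correct.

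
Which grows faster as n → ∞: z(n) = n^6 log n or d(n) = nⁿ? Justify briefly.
Comparing growth rates:
Growth-rate hierarchy: log n ≺ any polynomial ≺ any exponential cⁿ (c>1) ≺ n! ≺ nⁿ.
super-exponential nⁿ dominates polynomial degree 6 (with log factor) asymptotically.

d(n) grows faster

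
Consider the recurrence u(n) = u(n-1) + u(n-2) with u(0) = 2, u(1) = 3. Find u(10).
Computing the sequence terms:
2, 3, 5, 8, 13, 21, 34, 55, 89, 144, 233

233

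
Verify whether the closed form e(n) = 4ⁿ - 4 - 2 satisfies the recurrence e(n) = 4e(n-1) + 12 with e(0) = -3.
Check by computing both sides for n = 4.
From the recurrence with e(0) = -3:
  e(0) = -3, e(1) = 0, e(2) = 12, e(3) = 60, e(4) = 252
  so the recurrence gives e(4) = 252.
From the proposed closed form e(n) = 4ⁿ - 4 - 2:
  e(4) = 250.
The recurrence gives 252 but the closed form gives 250, so the closed form does not satisfy the recurrence.

No, the closed form is incorrect.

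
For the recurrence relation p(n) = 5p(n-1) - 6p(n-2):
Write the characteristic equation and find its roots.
Substitute p(n) = rⁿ and divide through by rⁿ⁻²: r² - 5r + 6 = 0
Factor: (r - 3)(r - 2) = 0, so r = 3, 2.
General solution: p(n) = A·3ⁿ + B·2ⁿ

Characteristic: r² - 5r + 6 = 0, Roots: r = 3, 2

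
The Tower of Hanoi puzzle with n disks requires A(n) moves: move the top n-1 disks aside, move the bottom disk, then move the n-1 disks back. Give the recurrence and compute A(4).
Moving n disks = move the top n-1 disks aside (A(n-1) moves) + move the largest disk (1 move) + move the n-1 disks back on top (A(n-1) moves), so A(n) = 2A(n-1) + 1, with A(1) = 1 (a single disk takes one move).
First terms: 1, 3, 7, 15, … — each is one less than a power of 2. Indeed A(n) + 1 = 2(A(n-1) + 1) with A(1) + 1 = 2, so A(n) + 1 = 2ⁿ and A(n) = 2ⁿ - 1.
Hence A(4) = 2^4 - 1 = 16 - 1 = 15.

A(n) = 2A(n-1) + 1, A(1) = 1; A(4) = 15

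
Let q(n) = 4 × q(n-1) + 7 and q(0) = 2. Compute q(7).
Computing step by step:
q(0) = 2
q(1) = 4 × 2 + 7 = 15
q(2) = 4 × 15 + 7 = 67
q(3) = 4 × 67 + 7 = 275
q(4) = 4 × 275 + 7 = 1107
q(5) = 4 × 1107 + 7 = 4435
q(6) = 4 × 4435 + 7 = 17747
q(7) = 4 × 17747 + 7 = 70995

70995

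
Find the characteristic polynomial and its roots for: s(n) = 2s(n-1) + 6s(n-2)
Substitute s(n) = rⁿ and divide through by rⁿ⁻²: r² - 2r - 6 = 0
Discriminant: 2² + 4·6 = 28, not a perfect square, so by the quadratic formula r = (2 ± √28)/2.
General solution: s(n) = A·r₁ⁿ + B·r₂ⁿ where r₁,r₂ = (2 ± √28)/2

Characteristic: r² - 2r - 6 = 0, Roots: r = (2 ± √28)/2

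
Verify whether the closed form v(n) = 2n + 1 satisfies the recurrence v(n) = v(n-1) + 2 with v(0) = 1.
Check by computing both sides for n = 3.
From the recurrence with v(0) = 1:
  v(0) = 1, v(1) = 3, v(2) = 5, v(3) = 7
  so the recurrence gives v(3) = 7.
From the proposed closed form v(n) = 2n + 1:
  v(3) = 7.
Both sides give 7 at n = 3, and the initial condition(s) match, so the closed form is consistent.

Yes, the closed form is correct.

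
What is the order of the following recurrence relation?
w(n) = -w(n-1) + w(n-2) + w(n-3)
The order is the largest lag k for which w(n-k) appears. Here the deepest term is w(n-3), so the order is 3.

Order 3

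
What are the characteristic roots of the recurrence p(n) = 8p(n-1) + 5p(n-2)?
Substitute p(n) = rⁿ and divide through by rⁿ⁻²: r² - 8r - 5 = 0
Discriminant: 8² + 4·5 = 84, not a perfect square, so by the quadratic formula r = (8 ± √84)/2.
General solution: p(n) = A·r₁ⁿ + B·r₂ⁿ where r₁,r₂ = (8 ± √84)/2

Characteristic: r² - 8r - 5 = 0, Roots: r = (8 ± √84)/2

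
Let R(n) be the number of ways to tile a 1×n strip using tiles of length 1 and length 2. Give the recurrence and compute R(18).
Condition on the last tile: it has length 1 (leaving a 1×(n-1) strip) or length 2 (leaving a 1×(n-2) strip), so R(n) = R(n-1) + R(n-2) (order-2 linear recurrence).
For 0 ≤ i < 2 only unit tiles fit, so R(i) = 1.
Iterating the recurrence: R(2) = 2, R(3) = 3, R(4) = 5, R(5) = 8, R(6) = 13, R(7) = 21, R(8) = 34, R(9) = 55, R(10) = 89, R(11) = 144, R(12) = 233, R(13) = 377, R(14) = 610, R(15) = 987, R(16) = 1597, R(17) = 2584, R(18) = 4181.

R(n) = R(n-1) + R(n-2), with R(i) = 1 for 0 ≤ i < 2; R(18) = 4181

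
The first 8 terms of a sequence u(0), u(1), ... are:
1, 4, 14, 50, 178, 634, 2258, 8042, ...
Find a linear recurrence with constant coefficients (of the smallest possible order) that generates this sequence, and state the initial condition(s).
Look for the lowest-order linear relation among consecutive terms.
Observation: u(n) - 3·u(n-1) - (2)·u(n-2) = 0 holds for the shown terms, and no order-1 relation u(n) = α·u(n-1) + β fits.
Check at n=3: 3·14 + (2)·4 = 50. ✓

u(n) = 3u(n-1) + 2u(n-2), u(0) = 1, u(1) = 4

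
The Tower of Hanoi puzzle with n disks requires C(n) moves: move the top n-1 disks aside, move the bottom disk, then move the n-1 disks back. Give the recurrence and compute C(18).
Moving n disks = move the top n-1 disks aside (C(n-1) moves) + move the largest disk (1 move) + move the n-1 disks back on top (C(n-1) moves), so C(n) = 2C(n-1) + 1, with C(1) = 1 (a single disk takes one move).
First terms: 1, 3, 7, 15, 31, 63, … — each is one less than a power of 2. Indeed C(n) + 1 = 2(C(n-1) + 1) with C(1) + 1 = 2, so C(n) + 1 = 2ⁿ and C(n) = 2ⁿ - 1.
Hence C(18) = 2^18 - 1 = 262144 - 1 = 262143.

C(n) = 2C(n-1) + 1, C(1) = 1; C(18) = 262143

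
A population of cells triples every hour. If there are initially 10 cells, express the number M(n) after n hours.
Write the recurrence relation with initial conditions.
Each hour multiplies the count by 3, so the count after n hours depends only on the count after n-1 hours: M(n) = 3 × M(n-1). The starting count gives M(0) = 10.
Unrolling n times gives the closed form M(n) = 10 × 3ⁿ.

M(n) = 3 × M(n-1), M(0) = 10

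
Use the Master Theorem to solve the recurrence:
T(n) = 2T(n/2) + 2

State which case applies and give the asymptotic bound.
Master Theorem template: T(n) = a·T(n/b) + f(n).
Here: a=2, b=2, f(n)=2
Compute log_b(a) = log_2(2) = 1.
f(n) = 2 = O(n^(1-ε)) with ε = 1. Case 1: T(n) = Θ(n^log_b(a)) = Θ(n).

Case 1: T(n) = Θ(n)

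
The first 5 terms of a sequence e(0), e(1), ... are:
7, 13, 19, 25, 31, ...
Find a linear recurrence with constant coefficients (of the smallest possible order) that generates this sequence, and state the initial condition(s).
Look for the lowest-order linear relation among consecutive terms.
Observation: consecutive differences are constant (= 6).
Check at n=2: 1·13 + 6 = 19. ✓

e(n) = e(n-1) + 6, e(0) = 7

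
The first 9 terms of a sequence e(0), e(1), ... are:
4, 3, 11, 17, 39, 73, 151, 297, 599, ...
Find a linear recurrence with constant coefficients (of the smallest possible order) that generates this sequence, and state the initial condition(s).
Look for the lowest-order linear relation among consecutive terms.
Observation: e(n) - 1·e(n-1) - (2)·e(n-2) = 0 holds for the shown terms, and no order-1 relation e(n) = α·e(n-1) + β fits.
Check at n=3: 1·11 + (2)·3 = 17. ✓

e(n) = e(n-1) + 2e(n-2), e(0) = 4, e(1) = 3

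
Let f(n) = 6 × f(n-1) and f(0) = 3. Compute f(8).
Computing step by step:
f(0) = 3
f(1) = 6 × 3 = 18
f(2) = 6 × 18 = 108
f(3) = 6 × 108 = 648
f(4) = 6 × 648 = 3888
f(5) = 6 × 3888 = 23328
f(6) = 6 × 23328 = 139968
f(7) = 6 × 139968 = 839808
f(8) = 6 × 839808 = 5038848

5038848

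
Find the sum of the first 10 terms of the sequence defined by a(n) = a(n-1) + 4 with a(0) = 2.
Computing the sequence terms: 2, 6, 10, 14, 18, 22, 26, 30, 34, 38
Adding these values together:

200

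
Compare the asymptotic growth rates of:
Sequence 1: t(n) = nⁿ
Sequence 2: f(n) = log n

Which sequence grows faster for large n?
Comparing growth rates:
Growth-rate hierarchy: log n ≺ any polynomial ≺ any exponential cⁿ (c>1) ≺ n! ≺ nⁿ.
super-exponential nⁿ dominates logarithmic asymptotically.

t(n) grows faster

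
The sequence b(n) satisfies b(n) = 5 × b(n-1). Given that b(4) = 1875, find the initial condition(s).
In general b(n) = 5ⁿ · b(0). At n = 4: b(0) = b(4) / 5^4 = 1875 / 625 = 3.

b(0) = 3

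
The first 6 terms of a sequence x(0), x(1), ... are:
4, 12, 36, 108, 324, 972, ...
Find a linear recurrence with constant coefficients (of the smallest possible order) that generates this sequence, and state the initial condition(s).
Look for the lowest-order linear relation among consecutive terms.
Observation: each term is 3× the previous.
Check at n=2: 3·12 = 36. ✓

x(n) = 3 × x(n-1), x(0) = 4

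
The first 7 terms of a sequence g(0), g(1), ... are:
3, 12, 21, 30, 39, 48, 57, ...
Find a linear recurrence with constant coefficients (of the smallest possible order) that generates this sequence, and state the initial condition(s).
Look for the lowest-order linear relation among consecutive terms.
Observation: consecutive differences are constant (= 9).
Check at n=2: 1·12 + 9 = 21. ✓

g(n) = g(n-1) + 9, g(0) = 3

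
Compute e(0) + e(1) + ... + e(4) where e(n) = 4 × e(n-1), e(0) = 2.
Computing the sequence terms: 2, 8, 32, 128, 512
Adding these values together:

682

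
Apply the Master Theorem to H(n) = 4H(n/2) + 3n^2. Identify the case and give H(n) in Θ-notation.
Master Theorem template: H(n) = a·H(n/b) + f(n).
Here: a=4, b=2, f(n)=3n^2
Compute log_b(a) = log_2(4) = 2.
f(n) = 3n^2 = Θ(n^2). Case 2: H(n) = Θ(n^2 log n).

Case 2: H(n) = Θ(n^2 log n)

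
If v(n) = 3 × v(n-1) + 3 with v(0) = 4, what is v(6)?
Computing step by step:
v(0) = 4
v(1) = 3 × 4 + 3 = 15
v(2) = 3 × 15 + 3 = 48
v(3) = 3 × 48 + 3 = 147
v(4) = 3 × 147 + 3 = 444
v(5) = 3 × 444 + 3 = 1335
v(6) = 3 × 1335 + 3 = 4008

4008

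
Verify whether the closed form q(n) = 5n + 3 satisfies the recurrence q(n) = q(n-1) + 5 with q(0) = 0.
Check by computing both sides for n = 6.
From the recurrence with q(0) = 0:
  q(0) = 0, q(1) = 5, q(2) = 10, q(3) = 15, q(4) = 20, q(5) = 25, q(6) = 30
  so the recurrence gives q(6) = 30.
From the proposed closed form q(n) = 5n + 3:
  q(6) = 33.
The recurrence gives 30 but the closed form gives 33, so the closed form does not satisfy the recurrence.

No, the closed form is incorrect.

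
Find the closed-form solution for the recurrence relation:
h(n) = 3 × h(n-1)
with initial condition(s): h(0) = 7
Recurrence: h(n) = 3 × h(n-1), initial: h(0) = 7.
Each term is 3 times the previous, so this is geometric with ratio 3. After n steps: h(n) = h(0)·3ⁿ = 7·3ⁿ.

h(n) = 7·3ⁿ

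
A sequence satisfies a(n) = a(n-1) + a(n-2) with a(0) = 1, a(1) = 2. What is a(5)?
Computing the sequence terms:
1, 2, 3, 5, 8, 13

13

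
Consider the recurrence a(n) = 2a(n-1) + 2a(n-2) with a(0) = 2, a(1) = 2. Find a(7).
Computing the sequence terms:
2, 2, 8, 20, 56, 152, 416, 1136

1136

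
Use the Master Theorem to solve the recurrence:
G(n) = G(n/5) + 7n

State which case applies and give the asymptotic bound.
Master Theorem template: G(n) = a·G(n/b) + f(n).
Here: a=1, b=5, f(n)=7n
Compute log_b(a) = log_5(1) = 0.
f(n) = 7n = Ω(n^(0+ε)) with ε = 1, and the regularity condition holds (a·f(n/b) = (a/b^1)·f(n) with a/b^1 = 5^-1 < 1). Case 3: G(n) = Θ(f(n)) = Θ(n).

Case 3: G(n) = Θ(n)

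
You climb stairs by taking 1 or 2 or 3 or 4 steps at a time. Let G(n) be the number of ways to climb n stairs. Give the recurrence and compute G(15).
Condition on the size of the last step (1 to 4): before it there were n-1, …, n-4 stairs climbed, and these cases are disjoint, so G(n) = G(n-1) + G(n-2) + G(n-3) + G(n-4) (order-4 linear recurrence).
Initial conditions by direct count (compositions of i into parts ≤ 4): G(1) = 1; G(2) = 2; G(3) = 4; G(4) = 8.
Iterating the recurrence: G(5) = 15, G(6) = 29, G(7) = 56, G(8) = 108, G(9) = 208, G(10) = 401, G(11) = 773, G(12) = 1490, G(13) = 2872, G(14) = 5536, G(15) = 10671.

G(n) = G(n-1) + G(n-2) + G(n-3) + G(n-4), G(1) = 1, G(2) = 2, G(3) = 4, G(4) = 8; G(15) = 10671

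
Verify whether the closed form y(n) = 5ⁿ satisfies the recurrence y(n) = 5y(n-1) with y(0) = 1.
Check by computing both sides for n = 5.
From the recurrence with y(0) = 1:
  y(0) = 1, y(1) = 5, y(2) = 25, y(3) = 125, y(4) = 625, y(5) = 3125
  so the recurrence gives y(5) = 3125.
From the proposed closed form y(n) = 5ⁿ:
  y(5) = 3125.
Both sides give 3125 at n = 5, and the initial condition(s) match, so the closed form is consistent.

Yes, the closed form is correct.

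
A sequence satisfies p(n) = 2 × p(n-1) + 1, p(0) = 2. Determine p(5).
Computing step by step:
p(0) = 2
p(1) = 2 × 2 + 1 = 5
p(2) = 2 × 5 + 1 = 11
p(3) = 2 × 11 + 1 = 23
p(4) = 2 × 23 + 1 = 47
p(5) = 2 × 47 + 1 = 95

95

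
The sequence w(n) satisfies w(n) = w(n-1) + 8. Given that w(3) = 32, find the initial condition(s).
w(3) = w(0) + 3·8, so w(0) = 32 - 24 = 8.

w(0) = 8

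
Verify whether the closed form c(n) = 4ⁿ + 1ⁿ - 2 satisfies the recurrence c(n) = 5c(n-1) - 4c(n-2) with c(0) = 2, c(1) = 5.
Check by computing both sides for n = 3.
From the recurrence with c(0) = 2, c(1) = 5:
  c(0) = 2, c(1) = 5, c(2) = 17, c(3) = 65
  so the recurrence gives c(3) = 65.
From the proposed closed form c(n) = 4ⁿ + 1ⁿ - 2:
  c(3) = 63.
The recurrence gives 65 but the closed form gives 63, so the closed form does not satisfy the recurrence.

No, the closed form is incorrect.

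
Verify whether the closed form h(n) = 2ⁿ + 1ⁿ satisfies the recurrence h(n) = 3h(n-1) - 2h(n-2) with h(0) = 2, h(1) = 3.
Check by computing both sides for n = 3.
From the recurrence with h(0) = 2, h(1) = 3:
  h(0) = 2, h(1) = 3, h(2) = 5, h(3) = 9
  so the recurrence gives h(3) = 9.
From the proposed closed form h(n) = 2ⁿ + 1ⁿ:
  h(3) = 9.
Both sides give 9 at n = 3, and the initial condition(s) match, so the closed form is consistent.

Yes, the closed form is correct.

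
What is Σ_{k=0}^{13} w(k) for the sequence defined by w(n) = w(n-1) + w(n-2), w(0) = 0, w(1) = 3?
Computing the sequence terms: 0, 3, 3, 6, 9, 15, 24, 39, 63, 102, 165, 267, 432, 699
Adding these values together:

1827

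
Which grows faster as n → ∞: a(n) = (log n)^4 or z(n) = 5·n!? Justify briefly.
Comparing growth rates:
Growth-rate hierarchy: log n ≺ any polynomial ≺ any exponential cⁿ (c>1) ≺ n! ≺ nⁿ.
factorial dominates polylogarithmic (log n)^4 asymptotically.

z(n) grows faster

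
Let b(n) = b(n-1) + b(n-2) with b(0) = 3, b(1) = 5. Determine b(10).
Computing the sequence terms:
3, 5, 8, 13, 21, 34, 55, 89, 144, 233, 377

377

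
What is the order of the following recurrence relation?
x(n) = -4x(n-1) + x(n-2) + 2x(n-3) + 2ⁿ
The order is the largest lag k for which x(n-k) appears. Here the deepest term is x(n-3) (the 2ⁿ term is non-homogeneous and does not affect the order), so the order is 3.

Order 3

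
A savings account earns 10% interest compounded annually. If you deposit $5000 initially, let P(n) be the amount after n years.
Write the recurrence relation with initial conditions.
Each year the balance grows by 10%, i.e. is multiplied by 1 + 10/100 = 1.1, so P(n) = 1.1 × P(n-1). The initial deposit gives P(0) = 5000.
Unrolling gives the closed form P(n) = 5000 × (1.1)ⁿ.

P(n) = 1.1 × P(n-1), P(0) = 5000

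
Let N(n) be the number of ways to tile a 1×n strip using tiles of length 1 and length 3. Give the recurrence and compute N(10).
Condition on the last tile: it has length 1 (leaving a 1×(n-1) strip) or length 3 (leaving a 1×(n-3) strip), so N(n) = N(n-1) + N(n-3) (order-3 linear recurrence).
For 0 ≤ i < 3 only unit tiles fit, so N(i) = 1.
Iterating the recurrence: N(3) = 2, N(4) = 3, N(5) = 4, N(6) = 6, N(7) = 9, N(8) = 13, N(9) = 19, N(10) = 28.

N(n) = N(n-1) + N(n-3), with N(i) = 1 for 0 ≤ i < 3; N(10) = 28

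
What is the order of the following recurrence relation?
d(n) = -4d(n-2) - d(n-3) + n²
The order is the largest lag k for which d(n-k) appears. Here the deepest term is d(n-3) (the n² term is non-homogeneous and does not affect the order), so the order is 3.

Order 3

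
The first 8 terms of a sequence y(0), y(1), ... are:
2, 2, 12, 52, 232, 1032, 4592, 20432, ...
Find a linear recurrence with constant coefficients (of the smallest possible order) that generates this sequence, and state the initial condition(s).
Look for the lowest-order linear relation among consecutive terms.
Observation: y(n) - 4·y(n-1) - (2)·y(n-2) = 0 holds for the shown terms, and no order-1 relation y(n) = α·y(n-1) + β fits.
Check at n=3: 4·12 + (2)·2 = 52. ✓

y(n) = 4y(n-1) + 2y(n-2), y(0) = 2, y(1) = 2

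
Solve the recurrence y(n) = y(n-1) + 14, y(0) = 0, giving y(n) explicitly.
Recurrence: y(n) = y(n-1) + 14, initial: y(0) = 0.
Each step adds 14, so y(n) = y(0) + 14n = 14n.

y(n) = 14n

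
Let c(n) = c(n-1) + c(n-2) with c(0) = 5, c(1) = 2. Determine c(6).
Computing the sequence terms:
5, 2, 7, 9, 16, 25, 41

41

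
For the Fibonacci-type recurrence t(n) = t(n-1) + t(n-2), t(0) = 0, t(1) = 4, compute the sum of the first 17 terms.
Computing the sequence terms: 0, 4, 4, 8, 12, 20, 32, 52, 84, 136, 220, 356, 576, 932, 1508, 2440, 3948
Adding these values together:

10332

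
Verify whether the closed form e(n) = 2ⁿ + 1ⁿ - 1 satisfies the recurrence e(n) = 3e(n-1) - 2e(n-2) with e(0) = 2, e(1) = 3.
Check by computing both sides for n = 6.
From the recurrence with e(0) = 2, e(1) = 3:
  e(0) = 2, e(1) = 3, e(2) = 5, e(3) = 9, e(4) = 17, e(5) = 33, e(6) = 65
  so the recurrence gives e(6) = 65.
From the proposed closed form e(n) = 2ⁿ + 1ⁿ - 1:
  e(6) = 64.
The recurrence gives 65 but the closed form gives 64, so the closed form does not satisfy the recurrence.

No, the closed form is incorrect.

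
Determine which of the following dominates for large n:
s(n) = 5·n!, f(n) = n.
Comparing growth rates:
Growth-rate hierarchy: log n ≺ any polynomial ≺ any exponential cⁿ (c>1) ≺ n! ≺ nⁿ.
factorial dominates polynomial degree 1 asymptotically.

s(n) grows faster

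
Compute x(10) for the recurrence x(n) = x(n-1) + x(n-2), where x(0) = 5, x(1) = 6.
Computing the sequence terms:
5, 6, 11, 17, 28, 45, 73, 118, 191, 309, 500

500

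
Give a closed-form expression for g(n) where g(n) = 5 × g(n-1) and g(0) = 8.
Recurrence: g(n) = 5 × g(n-1), initial: g(0) = 8.
Each term is 5 times the previous, so this is geometric with ratio 5. After n steps: g(n) = g(0)·5ⁿ = 8·5ⁿ.

g(n) = 8·5ⁿ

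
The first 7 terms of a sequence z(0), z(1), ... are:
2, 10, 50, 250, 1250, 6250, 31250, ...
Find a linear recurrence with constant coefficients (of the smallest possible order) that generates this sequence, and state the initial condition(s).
Look for the lowest-order linear relation among consecutive terms.
Observation: each term is 5× the previous.
Check at n=2: 5·10 = 50. ✓

z(n) = 5 × z(n-1), z(0) = 2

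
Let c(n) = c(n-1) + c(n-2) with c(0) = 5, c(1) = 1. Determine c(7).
Computing the sequence terms:
5, 1, 6, 7, 13, 20, 33, 53

53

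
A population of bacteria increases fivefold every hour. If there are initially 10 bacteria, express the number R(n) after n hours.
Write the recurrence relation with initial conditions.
Each hour multiplies the count by 5, so the count after n hours depends only on the count after n-1 hours: R(n) = 5 × R(n-1). The starting count gives R(0) = 10.
Unrolling n times gives the closed form R(n) = 10 × 5ⁿ.

R(n) = 5 × R(n-1), R(0) = 10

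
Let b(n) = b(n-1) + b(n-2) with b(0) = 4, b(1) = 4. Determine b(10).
Computing the sequence terms:
4, 4, 8, 12, 20, 32, 52, 84, 136, 220, 356

356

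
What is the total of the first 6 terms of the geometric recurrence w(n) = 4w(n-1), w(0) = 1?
Computing the sequence terms: 1, 4, 16, 64, 256, 1024
Adding these values together:

1365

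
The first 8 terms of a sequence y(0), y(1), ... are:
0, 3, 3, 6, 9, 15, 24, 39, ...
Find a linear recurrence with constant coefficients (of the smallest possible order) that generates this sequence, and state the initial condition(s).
Look for the lowest-order linear relation among consecutive terms.
Observation: y(n) - 1·y(n-1) - (1)·y(n-2) = 0 holds for the shown terms, and no order-1 relation y(n) = α·y(n-1) + β fits.
Check at n=3: 1·3 + (1)·3 = 6. ✓

y(n) = y(n-1) + y(n-2), y(0) = 0, y(1) = 3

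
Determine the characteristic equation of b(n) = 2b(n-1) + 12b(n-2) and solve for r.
Substitute b(n) = rⁿ and divide through by rⁿ⁻²: r² - 2r - 12 = 0
Discriminant: 2² + 4·12 = 52, not a perfect square, so by the quadratic formula r = (2 ± √52)/2.
General solution: b(n) = A·r₁ⁿ + B·r₂ⁿ where r₁,r₂ = (2 ± √52)/2

Characteristic: r² - 2r - 12 = 0, Roots: r = (2 ± √52)/2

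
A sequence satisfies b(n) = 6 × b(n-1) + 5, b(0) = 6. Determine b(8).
Computing step by step:
b(0) = 6
b(1) = 6 × 6 + 5 = 41
b(2) = 6 × 41 + 5 = 251
b(3) = 6 × 251 + 5 = 1511
b(4) = 6 × 1511 + 5 = 9071
b(5) = 6 × 9071 + 5 = 54431
b(6) = 6 × 54431 + 5 = 326591
b(7) = 6 × 326591 + 5 = 1959551
b(8) = 6 × 1959551 + 5 = 11757311

11757311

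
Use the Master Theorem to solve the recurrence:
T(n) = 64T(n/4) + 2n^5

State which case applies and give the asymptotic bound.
Master Theorem template: T(n) = a·T(n/b) + f(n).
Here: a=64, b=4, f(n)=2n^5
Compute log_b(a) = log_4(64) = 3.
f(n) = 2n^5 = Ω(n^(3+ε)) with ε = 2, and the regularity condition holds (a·f(n/b) = (a/b^5)·f(n) with a/b^5 = 4^-2 < 1). Case 3: T(n) = Θ(f(n)) = Θ(n^5).

Case 3: T(n) = Θ(n^5)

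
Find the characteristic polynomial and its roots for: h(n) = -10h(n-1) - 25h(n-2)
Substitute h(n) = rⁿ and divide through by rⁿ⁻²: r² + 10r + 25 = 0
Factor: (r + 5)² = 0, so r = -5 (double root).
General solution: h(n) = (A + Bn)·(-5)ⁿ

Characteristic: r² + 10r + 25 = 0, Roots: r = -5 (double root)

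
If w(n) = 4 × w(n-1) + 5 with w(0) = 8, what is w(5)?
Computing step by step:
w(0) = 8
w(1) = 4 × 8 + 5 = 37
w(2) = 4 × 37 + 5 = 153
w(3) = 4 × 153 + 5 = 617
w(4) = 4 × 617 + 5 = 2473
w(5) = 4 × 2473 + 5 = 9897

9897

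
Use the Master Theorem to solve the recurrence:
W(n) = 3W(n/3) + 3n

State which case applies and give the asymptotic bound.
Master Theorem template: W(n) = a·W(n/b) + f(n).
Here: a=3, b=3, f(n)=3n
Compute log_b(a) = log_3(3) = 1.
f(n) = 3n = Θ(n). Case 2: W(n) = Θ(n log n).

Case 2: W(n) = Θ(n log n)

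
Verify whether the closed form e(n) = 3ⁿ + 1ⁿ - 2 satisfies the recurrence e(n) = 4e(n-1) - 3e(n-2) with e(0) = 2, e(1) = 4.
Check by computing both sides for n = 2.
From the recurrence with e(0) = 2, e(1) = 4:
  e(0) = 2, e(1) = 4, e(2) = 10
  so the recurrence gives e(2) = 10.
From the proposed closed form e(n) = 3ⁿ + 1ⁿ - 2:
  e(2) = 8.
The recurrence gives 10 but the closed form gives 8, so the closed form does not satisfy the recurrence.

No, the closed form is incorrect.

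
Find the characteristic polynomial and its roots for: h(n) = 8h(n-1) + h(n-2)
Substitute h(n) = rⁿ and divide through by rⁿ⁻²: r² - 8r - 1 = 0
Discriminant: 8² + 4·1 = 68, not a perfect square, so by the quadratic formula r = (8 ± √68)/2.
General solution: h(n) = A·r₁ⁿ + B·r₂ⁿ where r₁,r₂ = (8 ± √68)/2

Characteristic: r² - 8r - 1 = 0, Roots: r = (8 ± √68)/2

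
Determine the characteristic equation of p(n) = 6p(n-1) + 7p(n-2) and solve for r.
Substitute p(n) = rⁿ and divide through by rⁿ⁻²: r² - 6r - 7 = 0
Factor: (r + 1)(r - 7) = 0, so r = -1, 7.
General solution: p(n) = A·(-1)ⁿ + B·7ⁿ

Characteristic: r² - 6r - 7 = 0, Roots: r = -1, 7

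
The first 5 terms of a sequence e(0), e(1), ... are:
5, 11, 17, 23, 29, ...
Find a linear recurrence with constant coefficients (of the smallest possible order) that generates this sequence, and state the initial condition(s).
Look for the lowest-order linear relation among consecutive terms.
Observation: consecutive differences are constant (= 6).
Check at n=2: 1·11 + 6 = 17. ✓

e(n) = e(n-1) + 6, e(0) = 5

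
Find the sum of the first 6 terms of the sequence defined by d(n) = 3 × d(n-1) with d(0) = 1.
Computing the sequence terms: 1, 3, 9, 27, 81, 243
Adding these values together:

364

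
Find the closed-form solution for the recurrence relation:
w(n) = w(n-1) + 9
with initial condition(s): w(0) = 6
Recurrence: w(n) = w(n-1) + 9, initial: w(0) = 6.
Each step adds 9, so w(n) = w(0) + 9n = 9n + 6.

w(n) = 9n + 6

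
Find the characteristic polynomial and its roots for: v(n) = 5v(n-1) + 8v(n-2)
Substitute v(n) = rⁿ and divide through by rⁿ⁻²: r² - 5r - 8 = 0
Discriminant: 5² + 4·8 = 57, not a perfect square, so by the quadratic formula r = (5 ± √57)/2.
General solution: v(n) = A·r₁ⁿ + B·r₂ⁿ where r₁,r₂ = (5 ± √57)/2

Characteristic: r² - 5r - 8 = 0, Roots: r = (5 ± √57)/2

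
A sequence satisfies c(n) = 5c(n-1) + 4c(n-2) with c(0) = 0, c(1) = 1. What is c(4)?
Computing the sequence terms:
0, 1, 5, 29, 165

165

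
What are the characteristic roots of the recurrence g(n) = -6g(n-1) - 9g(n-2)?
Substitute g(n) = rⁿ and divide through by rⁿ⁻²: r² + 6r + 9 = 0
Factor: (r + 3)² = 0, so r = -3 (double root).
General solution: g(n) = (A + Bn)·(-3)ⁿ

Characteristic: r² + 6r + 9 = 0, Roots: r = -3 (double root)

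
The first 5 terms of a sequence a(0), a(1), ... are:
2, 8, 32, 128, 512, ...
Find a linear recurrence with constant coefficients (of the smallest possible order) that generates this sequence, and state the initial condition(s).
Look for the lowest-order linear relation among consecutive terms.
Observation: each term is 4× the previous.
Check at n=2: 4·8 = 32. ✓

a(n) = 4 × a(n-1), a(0) = 2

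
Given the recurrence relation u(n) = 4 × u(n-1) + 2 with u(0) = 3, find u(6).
Computing step by step:
u(0) = 3
u(1) = 4 × 3 + 2 = 14
u(2) = 4 × 14 + 2 = 58
u(3) = 4 × 58 + 2 = 234
u(4) = 4 × 234 + 2 = 938
u(5) = 4 × 938 + 2 = 3754
u(6) = 4 × 3754 + 2 = 15018

15018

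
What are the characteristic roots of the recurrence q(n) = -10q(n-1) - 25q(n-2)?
Substitute q(n) = rⁿ and divide through by rⁿ⁻²: r² + 10r + 25 = 0
Factor: (r + 5)² = 0, so r = -5 (double root).
General solution: q(n) = (A + Bn)·(-5)ⁿ

Characteristic: r² + 10r + 25 = 0, Roots: r = -5 (double root)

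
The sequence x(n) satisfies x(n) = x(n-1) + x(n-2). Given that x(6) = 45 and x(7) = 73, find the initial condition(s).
Work backwards using x(k) = x(k+2) - x(k+1):
x(5) = x(7) - x(6) = 73 - 45 = 28
x(4) = x(6) - x(5) = 45 - 28 = 17
x(3) = x(5) - x(4) = 28 - 17 = 11
x(2) = x(4) - x(3) = 17 - 11 = 6
x(1) = x(3) - x(2) = 11 - 6 = 5
x(0) = x(2) - x(1) = 6 - 5 = 1

x(0) = 1, x(1) = 5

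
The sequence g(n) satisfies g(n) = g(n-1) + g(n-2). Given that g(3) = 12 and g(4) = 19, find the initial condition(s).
Work backwards using g(k) = g(k+2) - g(k+1):
g(2) = g(4) - g(3) = 19 - 12 = 7
g(1) = g(3) - g(2) = 12 - 7 = 5
g(0) = g(2) - g(1) = 7 - 5 = 2

g(0) = 2, g(1) = 5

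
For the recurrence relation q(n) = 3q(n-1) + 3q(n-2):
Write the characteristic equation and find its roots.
Substitute q(n) = rⁿ and divide through by rⁿ⁻²: r² - 3r - 3 = 0
Discriminant: 3² + 4·3 = 21, not a perfect square, so by the quadratic formula r = (3 ± √21)/2.
General solution: q(n) = A·r₁ⁿ + B·r₂ⁿ where r₁,r₂ = (3 ± √21)/2

Characteristic: r² - 3r - 3 = 0, Roots: r = (3 ± √21)/2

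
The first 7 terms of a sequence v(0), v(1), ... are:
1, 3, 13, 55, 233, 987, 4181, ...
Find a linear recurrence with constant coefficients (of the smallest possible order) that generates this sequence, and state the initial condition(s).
Look for the lowest-order linear relation among consecutive terms.
Observation: v(n) - 4·v(n-1) - (1)·v(n-2) = 0 holds for the shown terms, and no order-1 relation v(n) = α·v(n-1) + β fits.
Check at n=3: 4·13 + (1)·3 = 55. ✓

v(n) = 4v(n-1) + v(n-2), v(0) = 1, v(1) = 3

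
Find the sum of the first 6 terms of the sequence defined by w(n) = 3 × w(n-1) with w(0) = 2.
Computing the sequence terms: 2, 6, 18, 54, 162, 486
Adding these values together:

728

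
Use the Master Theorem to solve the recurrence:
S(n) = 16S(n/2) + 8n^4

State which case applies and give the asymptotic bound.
Master Theorem template: S(n) = a·S(n/b) + f(n).
Here: a=16, b=2, f(n)=8n^4
Compute log_b(a) = log_2(16) = 4.
f(n) = 8n^4 = Θ(n^4). Case 2: S(n) = Θ(n^4 log n).

Case 2: S(n) = Θ(n^4 log n)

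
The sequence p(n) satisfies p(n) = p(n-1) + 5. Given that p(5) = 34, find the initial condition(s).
p(5) = p(0) + 5·5, so p(0) = 34 - 25 = 9.

p(0) = 9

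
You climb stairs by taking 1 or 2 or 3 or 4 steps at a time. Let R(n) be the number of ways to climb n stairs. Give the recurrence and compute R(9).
Condition on the size of the last step (1 to 4): before it there were n-1, …, n-4 stairs climbed, and these cases are disjoint, so R(n) = R(n-1) + R(n-2) + R(n-3) + R(n-4) (order-4 linear recurrence).
Initial conditions by direct count (compositions of i into parts ≤ 4): R(1) = 1; R(2) = 2; R(3) = 4; R(4) = 8.
Iterating the recurrence: R(5) = 15, R(6) = 29, R(7) = 56, R(8) = 108, R(9) = 208.

R(n) = R(n-1) + R(n-2) + R(n-3) + R(n-4), R(1) = 1, R(2) = 2, R(3) = 4, R(4) = 8; R(9) = 208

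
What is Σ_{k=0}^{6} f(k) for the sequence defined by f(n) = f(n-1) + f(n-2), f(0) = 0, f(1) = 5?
Computing the sequence terms: 0, 5, 5, 10, 15, 25, 40
Adding these values together:

100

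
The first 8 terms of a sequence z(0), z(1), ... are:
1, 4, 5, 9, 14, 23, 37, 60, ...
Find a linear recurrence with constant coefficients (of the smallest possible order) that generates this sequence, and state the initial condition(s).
Look for the lowest-order linear relation among consecutive terms.
Observation: z(n) - 1·z(n-1) - (1)·z(n-2) = 0 holds for the shown terms, and no order-1 relation z(n) = α·z(n-1) + β fits.
Check at n=3: 1·5 + (1)·4 = 9. ✓

z(n) = z(n-1) + z(n-2), z(0) = 1, z(1) = 4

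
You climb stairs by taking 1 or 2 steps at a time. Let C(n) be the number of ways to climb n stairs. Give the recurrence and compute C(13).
Condition on the size of the last step (1 to 2): before it there were n-1, …, n-2 stairs climbed, and these cases are disjoint, so C(n) = C(n-1) + C(n-2) (Fibonacci-type sequence).
Initial conditions by direct count (compositions of i into parts ≤ 2): C(1) = 1; C(2) = 2.
Iterating the recurrence: C(3) = 3, C(4) = 5, C(5) = 8, C(6) = 13, C(7) = 21, C(8) = 34, C(9) = 55, C(10) = 89, C(11) = 144, C(12) = 233, C(13) = 377.

C(n) = C(n-1) + C(n-2), C(1) = 1, C(2) = 2; C(13) = 377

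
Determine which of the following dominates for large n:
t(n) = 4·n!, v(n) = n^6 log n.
Comparing growth rates:
Growth-rate hierarchy: log n ≺ any polynomial ≺ any exponential cⁿ (c>1) ≺ n! ≺ nⁿ.
factorial dominates polynomial degree 6 (with log factor) asymptotically.

t(n) grows faster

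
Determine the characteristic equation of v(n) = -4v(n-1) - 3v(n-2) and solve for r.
Substitute v(n) = rⁿ and divide through by rⁿ⁻²: r² + 4r + 3 = 0
Factor: (r + 3)(r + 1) = 0, so r = -3, -1.
General solution: v(n) = A·(-3)ⁿ + B·(-1)ⁿ

Characteristic: r² + 4r + 3 = 0, Roots: r = -3, -1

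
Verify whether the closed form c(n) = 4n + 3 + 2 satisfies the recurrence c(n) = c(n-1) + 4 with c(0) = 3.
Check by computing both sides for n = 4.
From the recurrence with c(0) = 3:
  c(0) = 3, c(1) = 7, c(2) = 11, c(3) = 15, c(4) = 19
  so the recurrence gives c(4) = 19.
From the proposed closed form c(n) = 4n + 3 + 2:
  c(4) = 21.
The recurrence gives 19 but the closed form gives 21, so the closed form does not satisfy the recurrence.

No, the closed form is incorrect.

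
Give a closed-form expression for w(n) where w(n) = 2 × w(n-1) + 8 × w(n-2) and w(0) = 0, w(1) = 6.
Recurrence: w(n) = 2 × w(n-1) + 8 × w(n-2), initial: w(0) = 0, w(1) = 6.
Characteristic equation: r² - 2r - 8 = 0, which factors as (r - 4)(r + 2) = 0, so r = 4, -2. General solution w(n) = A·4ⁿ + B·(-2)ⁿ. From w(0) = 0: A + B = 0. From w(1) = 6: 4A - 2B = 6. Solving gives A = 1, B = -1.

w(n) = 4ⁿ - (-2)ⁿ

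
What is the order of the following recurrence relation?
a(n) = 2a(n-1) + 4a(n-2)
The order is the largest lag k for which a(n-k) appears. Here the deepest term is a(n-2), so the order is 2.

Order 2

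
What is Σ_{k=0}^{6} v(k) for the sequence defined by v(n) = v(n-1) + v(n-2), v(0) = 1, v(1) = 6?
Computing the sequence terms: 1, 6, 7, 13, 20, 33, 53
Adding these values together:

133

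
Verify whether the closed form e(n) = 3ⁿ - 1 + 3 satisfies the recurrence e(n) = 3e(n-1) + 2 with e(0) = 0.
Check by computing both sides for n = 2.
From the recurrence with e(0) = 0:
  e(0) = 0, e(1) = 2, e(2) = 8
  so the recurrence gives e(2) = 8.
From the proposed closed form e(n) = 3ⁿ - 1 + 3:
  e(2) = 11.
The recurrence gives 8 but the closed form gives 11, so the closed form does not satisfy the recurrence.

No, the closed form is incorrect.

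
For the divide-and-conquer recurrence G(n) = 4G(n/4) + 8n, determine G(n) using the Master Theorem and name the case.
Master Theorem template: G(n) = a·G(n/b) + f(n).
Here: a=4, b=4, f(n)=8n
Compute log_b(a) = log_4(4) = 1.
f(n) = 8n = Θ(n). Case 2: G(n) = Θ(n log n).

Case 2: G(n) = Θ(n log n)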